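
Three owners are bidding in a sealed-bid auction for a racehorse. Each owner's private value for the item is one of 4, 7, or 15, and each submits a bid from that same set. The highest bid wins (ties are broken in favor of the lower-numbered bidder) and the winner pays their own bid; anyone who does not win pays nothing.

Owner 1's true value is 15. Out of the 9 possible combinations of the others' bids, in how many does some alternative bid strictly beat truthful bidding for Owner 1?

Others bid (4, 4): truth gives 0; bid 4 gives 11 > 0. Violating.
Others bid (4, 7): truth gives 0; bid 7 gives 8 > 0. Violating.
Others bid (7, 4): truth gives 0; bid 7 gives 8 > 0. Violating.
Others bid (7, 7): truth gives 0; bid 7 gives 8 > 0. Violating.
Others bid (4, 15): truth gives 0; no alternative beats it.
Others bid (7, 15): truth gives 0; no alternative beats it.
(Checking all 9 profiles: 4 have a profitable deviation, 5 do not.)

4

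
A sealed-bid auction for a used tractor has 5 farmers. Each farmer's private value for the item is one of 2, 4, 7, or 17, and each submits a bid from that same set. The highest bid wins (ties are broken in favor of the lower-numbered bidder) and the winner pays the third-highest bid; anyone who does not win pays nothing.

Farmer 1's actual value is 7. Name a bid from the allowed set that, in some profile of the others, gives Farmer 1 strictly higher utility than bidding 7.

Suppose Farmer 2 bids 2, Farmer 3 bids 2, Farmer 4 bids 2 and Farmer 5 bids 17.
Bid 7: loses, pays 0, utility 0.
Bid 17: wins, pays 2, utility 7 - 2 = 5.
So bidding 17 beats truth here (5 > 0).

17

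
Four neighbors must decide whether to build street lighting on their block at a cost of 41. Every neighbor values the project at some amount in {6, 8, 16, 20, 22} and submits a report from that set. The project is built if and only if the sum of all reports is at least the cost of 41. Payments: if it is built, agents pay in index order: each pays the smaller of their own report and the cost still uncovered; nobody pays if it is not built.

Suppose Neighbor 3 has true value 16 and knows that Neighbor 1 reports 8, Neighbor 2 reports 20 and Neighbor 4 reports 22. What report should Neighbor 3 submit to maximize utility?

6

Report 6: project built, pays 6, utility 16 - 6 = 10.
Report 8: project built, pays 8, utility 16 - 8 = 8.
Report 16: project built, pays 13, utility 16 - 13 = 3.
Report 20: project built, pays 13, utility 16 - 13 = 3.
Report 22: project built, pays 13, utility 16 - 13 = 3.
The best choice is 6 with utility 10.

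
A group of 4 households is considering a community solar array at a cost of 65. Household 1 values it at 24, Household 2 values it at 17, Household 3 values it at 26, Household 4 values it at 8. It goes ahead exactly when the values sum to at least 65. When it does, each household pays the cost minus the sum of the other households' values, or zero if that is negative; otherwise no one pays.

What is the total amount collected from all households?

Total value 75 ≥ cost 65, so it is built.
Household 1: others sum to 51; max(0, 65 - 51) = 14.
Household 2: others sum to 58; max(0, 65 - 58) = 7.
Household 3: others sum to 49; max(0, 65 - 49) = 16.
Household 4: others sum to 67; max(0, 65 - 67) = 0.
Total collected = 14 + 7 + 16 + 0 = 37.

37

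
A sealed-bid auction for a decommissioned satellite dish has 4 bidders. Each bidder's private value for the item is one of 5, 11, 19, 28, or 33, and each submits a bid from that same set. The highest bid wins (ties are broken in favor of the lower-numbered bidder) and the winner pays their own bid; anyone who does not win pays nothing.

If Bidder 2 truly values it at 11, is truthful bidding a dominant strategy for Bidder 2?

Check each profile of the others' bids and compare truth against every alternative bid.
Others bid (5, 5, 5): truth gives 0, best alternative gives 0.
Others bid (5, 5, 11): truth gives 0, best alternative gives 0.
Others bid (5, 5, 19): truth gives 0, best alternative gives 0.
Others bid (5, 5, 28): truth gives 0, best alternative gives 0.
Others bid (5, 5, 33): truth gives 0, best alternative gives 0.
Others bid (5, 11, 5): truth gives 0, best alternative gives 0.
(Remaining 119 profiles checked similarly; truth is weakly best in each.)
In every case the truthful bid is at least as good as any alternative, so it is a dominant strategy.

Yes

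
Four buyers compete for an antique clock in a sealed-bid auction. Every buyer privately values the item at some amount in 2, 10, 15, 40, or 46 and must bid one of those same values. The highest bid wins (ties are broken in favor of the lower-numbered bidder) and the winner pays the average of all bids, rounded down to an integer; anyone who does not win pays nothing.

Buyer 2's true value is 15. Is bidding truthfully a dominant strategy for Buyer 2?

No

Consider the case where Buyer 1 bids 2, Buyer 3 bids 2 and Buyer 4 bids 2.
Truthful bid 15: wins, pays 5, utility 15 - 5 = 10.
Bid 10 instead: wins, pays 4, utility 15 - 4 = 11.
Since 11 > 10, bidding 10 is strictly better here, so truthful bidding is not dominant.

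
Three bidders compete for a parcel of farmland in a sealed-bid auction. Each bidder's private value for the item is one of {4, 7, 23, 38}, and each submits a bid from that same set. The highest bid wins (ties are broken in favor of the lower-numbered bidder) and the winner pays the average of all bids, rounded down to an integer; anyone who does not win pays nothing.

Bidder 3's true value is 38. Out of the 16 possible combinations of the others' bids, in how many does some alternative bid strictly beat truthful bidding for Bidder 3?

Others bid (4, 4): truth gives 23; bid 7 gives 33 > 23. Violating.
Others bid (4, 7): truth gives 22; bid 23 gives 27 > 22. Violating.
Others bid (7, 4): truth gives 22; bid 23 gives 27 > 22. Violating.
Others bid (7, 7): truth gives 21; bid 23 gives 26 > 21. Violating.
Others bid (4, 23): truth gives 17; no alternative beats it.
Others bid (4, 38): truth gives 0; no alternative beats it.
(Checking all 16 profiles: 4 have a profitable deviation, 12 do not.)

4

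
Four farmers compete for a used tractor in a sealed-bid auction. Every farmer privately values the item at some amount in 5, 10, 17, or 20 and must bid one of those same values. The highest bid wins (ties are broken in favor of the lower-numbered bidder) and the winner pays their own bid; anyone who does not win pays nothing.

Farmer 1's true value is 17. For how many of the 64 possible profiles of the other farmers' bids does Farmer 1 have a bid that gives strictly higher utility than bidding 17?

8

Others bid (5, 5, 5): truth gives 0; bid 5 gives 12 > 0. Violating.
Others bid (5, 5, 10): truth gives 0; bid 10 gives 7 > 0. Violating.
Others bid (5, 10, 5): truth gives 0; bid 10 gives 7 > 0. Violating.
Others bid (5, 10, 10): truth gives 0; bid 10 gives 7 > 0. Violating.
Others bid (5, 5, 17): truth gives 0; no alternative beats it.
Others bid (5, 5, 20): truth gives 0; no alternative beats it.
(Checking all 64 profiles: 8 have a profitable deviation, 56 do not.)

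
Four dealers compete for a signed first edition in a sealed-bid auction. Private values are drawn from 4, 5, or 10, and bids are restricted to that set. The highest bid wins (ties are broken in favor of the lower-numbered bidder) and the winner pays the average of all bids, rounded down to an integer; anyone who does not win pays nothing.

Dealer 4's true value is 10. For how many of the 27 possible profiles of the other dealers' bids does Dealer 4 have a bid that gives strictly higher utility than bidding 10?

Others bid (4, 4, 4): truth gives 5; bid 5 gives 6 > 5. Violating.
Others bid (4, 4, 5): truth gives 5; no alternative beats it.
Others bid (4, 4, 10): truth gives 0; no alternative beats it.
(Checking all 27 profiles: 1 has a profitable deviation, 26 do not.)

1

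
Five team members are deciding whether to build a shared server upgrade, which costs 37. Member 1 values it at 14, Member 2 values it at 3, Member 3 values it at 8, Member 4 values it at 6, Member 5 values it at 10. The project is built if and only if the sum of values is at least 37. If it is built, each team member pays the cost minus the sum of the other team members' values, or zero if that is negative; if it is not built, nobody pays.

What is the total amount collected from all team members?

22

Total value 41 ≥ cost 37, so it is built.
Member 1: others sum to 27; max(0, 37 - 27) = 10.
Member 2: others sum to 38; max(0, 37 - 38) = 0.
Member 3: others sum to 33; max(0, 37 - 33) = 4.
Member 4: others sum to 35; max(0, 37 - 35) = 2.
Member 5: others sum to 31; max(0, 37 - 31) = 6.
Total collected = 10 + 0 + 4 + 2 + 6 = 22.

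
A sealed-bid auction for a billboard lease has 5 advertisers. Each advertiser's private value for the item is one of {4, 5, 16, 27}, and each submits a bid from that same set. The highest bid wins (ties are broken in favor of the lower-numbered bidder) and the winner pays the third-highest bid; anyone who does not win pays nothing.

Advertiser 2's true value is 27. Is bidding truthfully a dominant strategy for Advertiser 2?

Check each profile of the others' bids and compare truth against every alternative bid.
Others bid (4, 4, 4, 27): truth gives 23, best alternative gives 0.
Others bid (4, 4, 27, 4): truth gives 23, best alternative gives 0.
Others bid (4, 27, 4, 4): truth gives 23, best alternative gives 0.
Others bid (16, 4, 4, 4): truth gives 23, best alternative gives 0.
Others bid (4, 4, 5, 27): truth gives 22, best alternative gives 0.
Others bid (4, 4, 27, 5): truth gives 22, best alternative gives 0.
(Remaining 250 profiles checked similarly; truth is weakly best in each.)
In every case the truthful bid is at least as good as any alternative, so it is a dominant strategy.

Yes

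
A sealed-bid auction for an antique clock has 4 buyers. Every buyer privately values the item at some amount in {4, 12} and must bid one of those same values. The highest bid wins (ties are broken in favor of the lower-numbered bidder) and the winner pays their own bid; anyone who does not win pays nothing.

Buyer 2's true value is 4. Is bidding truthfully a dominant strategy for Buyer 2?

Check each profile of the others' bids and compare truth against every alternative bid.
Others bid (4, 4, 4): truth gives 0, best alternative gives -8.
Others bid (4, 4, 12): truth gives 0, best alternative gives -8.
Others bid (4, 12, 4): truth gives 0, best alternative gives -8.
Others bid (4, 12, 12): truth gives 0, best alternative gives -8.
Others bid (12, 4, 4): truth gives 0, best alternative gives 0.
Others bid (12, 4, 12): truth gives 0, best alternative gives 0.
(Remaining 2 profiles checked similarly; truth is weakly best in each.)
In every case the truthful bid is at least as good as any alternative, so it is a dominant strategy.

Yes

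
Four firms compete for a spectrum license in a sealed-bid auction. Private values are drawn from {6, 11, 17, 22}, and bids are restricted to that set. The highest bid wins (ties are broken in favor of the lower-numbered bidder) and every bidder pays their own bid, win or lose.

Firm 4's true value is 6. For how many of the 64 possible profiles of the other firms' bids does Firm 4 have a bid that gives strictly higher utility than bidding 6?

Others bid (6, 6, 6): truth gives -6; bid 11 gives -5 > -6. Violating.
Others bid (6, 6, 11): truth gives -6; no alternative beats it.
Others bid (6, 6, 17): truth gives -6; no alternative beats it.
(Checking all 64 profiles: 1 has a profitable deviation, 63 do not.)

1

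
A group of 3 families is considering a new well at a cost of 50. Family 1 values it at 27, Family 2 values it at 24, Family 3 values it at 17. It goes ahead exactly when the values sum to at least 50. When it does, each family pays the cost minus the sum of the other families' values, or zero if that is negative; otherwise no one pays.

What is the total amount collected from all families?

Total value 68 ≥ cost 50, so it is built.
Family 1: others sum to 41; max(0, 50 - 41) = 9.
Family 2: others sum to 44; max(0, 50 - 44) = 6.
Family 3: others sum to 51; max(0, 50 - 51) = 0.
Total collected = 9 + 6 + 0 = 15.

15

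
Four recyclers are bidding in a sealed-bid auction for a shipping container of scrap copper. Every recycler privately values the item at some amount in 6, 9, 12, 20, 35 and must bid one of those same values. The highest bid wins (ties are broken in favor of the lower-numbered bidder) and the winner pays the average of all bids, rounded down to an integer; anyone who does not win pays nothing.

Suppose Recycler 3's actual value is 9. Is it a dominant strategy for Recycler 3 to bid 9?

No

Consider the case where Recycler 1 bids 6, Recycler 2 bids 9 and Recycler 4 bids 6.
Truthful bid 9: loses, pays 0, utility 0.
Bid 12 instead: wins, pays 8, utility 9 - 8 = 1.
Since 1 > 0, bidding 12 is strictly better here, so truthful bidding is not dominant.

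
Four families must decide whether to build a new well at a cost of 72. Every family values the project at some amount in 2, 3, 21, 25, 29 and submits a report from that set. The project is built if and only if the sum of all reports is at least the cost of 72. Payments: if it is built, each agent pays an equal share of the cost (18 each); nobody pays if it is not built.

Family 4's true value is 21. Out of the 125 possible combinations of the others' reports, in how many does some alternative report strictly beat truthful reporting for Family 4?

18

Others report (2, 21, 21): truth gives 0; report 29 gives 3 > 0. Violating.
Others report (2, 21, 25): truth gives 0; report 25 gives 3 > 0. Violating.
Others report (2, 25, 21): truth gives 0; report 25 gives 3 > 0. Violating.
Others report (3, 21, 21): truth gives 0; report 29 gives 3 > 0. Violating.
Others report (2, 2, 2): truth gives 0; no alternative beats it.
Others report (2, 2, 3): truth gives 0; no alternative beats it.
(Checking all 125 profiles: 18 have a profitable deviation, 107 do not.)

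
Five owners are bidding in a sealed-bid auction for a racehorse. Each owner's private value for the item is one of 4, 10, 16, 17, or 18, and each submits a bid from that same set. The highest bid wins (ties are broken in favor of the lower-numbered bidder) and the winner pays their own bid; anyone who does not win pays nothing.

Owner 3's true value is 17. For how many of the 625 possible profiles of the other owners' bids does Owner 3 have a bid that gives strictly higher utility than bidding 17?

Others bid (4, 4, 4, 4): truth gives 0; bid 10 gives 7 > 0. Violating.
Others bid (4, 4, 4, 10): truth gives 0; bid 10 gives 7 > 0. Violating.
Others bid (4, 4, 4, 16): truth gives 0; bid 16 gives 1 > 0. Violating.
Others bid (4, 4, 10, 4): truth gives 0; bid 10 gives 7 > 0. Violating.
Others bid (4, 4, 4, 17): truth gives 0; no alternative beats it.
Others bid (4, 4, 4, 18): truth gives 0; no alternative beats it.
(Checking all 625 profiles: 36 have a profitable deviation, 589 do not.)

36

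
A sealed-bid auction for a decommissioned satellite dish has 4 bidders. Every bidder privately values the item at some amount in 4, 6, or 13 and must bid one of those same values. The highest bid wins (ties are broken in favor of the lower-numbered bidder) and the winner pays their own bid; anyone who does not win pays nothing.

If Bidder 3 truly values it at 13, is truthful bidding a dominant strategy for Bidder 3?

Consider the case where Bidder 1 bids 4, Bidder 2 bids 4 and Bidder 4 bids 4.
Truthful bid 13: wins, pays 13, utility 13 - 13 = 0.
Bid 6 instead: wins, pays 6, utility 13 - 6 = 7.
Since 7 > 0, bidding 6 is strictly better here, so truthful bidding is not dominant.

No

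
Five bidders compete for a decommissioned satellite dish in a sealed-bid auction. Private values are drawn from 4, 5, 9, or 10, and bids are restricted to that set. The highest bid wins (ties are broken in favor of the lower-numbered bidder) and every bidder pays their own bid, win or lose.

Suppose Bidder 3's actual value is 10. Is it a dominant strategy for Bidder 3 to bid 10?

Consider the case where Bidder 1 bids 4, Bidder 2 bids 4, Bidder 4 bids 4 and Bidder 5 bids 4.
Truthful bid 10: wins, pays 10, utility 10 - 10 = 0.
Bid 5 instead: wins, pays 5, utility 10 - 5 = 5.
Since 5 > 0, bidding 5 is strictly better here, so truthful bidding is not dominant.

No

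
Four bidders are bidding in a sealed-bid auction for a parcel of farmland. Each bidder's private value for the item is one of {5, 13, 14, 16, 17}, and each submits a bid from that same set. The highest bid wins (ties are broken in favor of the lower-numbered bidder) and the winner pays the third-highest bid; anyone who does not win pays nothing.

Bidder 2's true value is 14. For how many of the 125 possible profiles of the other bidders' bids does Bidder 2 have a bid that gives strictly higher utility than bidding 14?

24

Others bid (5, 5, 16): truth gives 0; bid 16 gives 9 > 0. Violating.
Others bid (5, 5, 17): truth gives 0; bid 17 gives 9 > 0. Violating.
Others bid (5, 13, 16): truth gives 0; bid 16 gives 1 > 0. Violating.
Others bid (5, 13, 17): truth gives 0; bid 17 gives 1 > 0. Violating.
Others bid (5, 5, 5): truth gives 9; no alternative beats it.
Others bid (5, 5, 13): truth gives 9; no alternative beats it.
(Checking all 125 profiles: 24 have a profitable deviation, 101 do not.)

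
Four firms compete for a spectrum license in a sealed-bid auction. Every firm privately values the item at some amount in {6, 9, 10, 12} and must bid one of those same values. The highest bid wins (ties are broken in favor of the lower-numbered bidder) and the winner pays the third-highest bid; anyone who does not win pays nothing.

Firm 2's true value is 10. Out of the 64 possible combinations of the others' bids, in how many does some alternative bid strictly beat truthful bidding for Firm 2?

Others bid (6, 6, 12): truth gives 0; bid 12 gives 4 > 0. Violating.
Others bid (6, 9, 12): truth gives 0; bid 12 gives 1 > 0. Violating.
Others bid (6, 12, 6): truth gives 0; bid 12 gives 4 > 0. Violating.
Others bid (6, 12, 9): truth gives 0; bid 12 gives 1 > 0. Violating.
Others bid (6, 6, 6): truth gives 4; no alternative beats it.
Others bid (6, 6, 9): truth gives 4; no alternative beats it.
(Checking all 64 profiles: 12 have a profitable deviation, 52 do not.)

12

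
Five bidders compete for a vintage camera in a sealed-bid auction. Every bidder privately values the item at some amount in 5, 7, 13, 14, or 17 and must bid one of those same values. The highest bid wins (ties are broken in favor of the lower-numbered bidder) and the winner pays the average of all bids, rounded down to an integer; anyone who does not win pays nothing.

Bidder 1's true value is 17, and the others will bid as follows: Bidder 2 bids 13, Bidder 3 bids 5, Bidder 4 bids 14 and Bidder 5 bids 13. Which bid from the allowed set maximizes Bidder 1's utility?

14

Bid 5: loses, pays 0, utility 0.
Bid 7: loses, pays 0, utility 0.
Bid 13: loses, pays 0, utility 0.
Bid 14: wins, pays 11, utility 17 - 11 = 6.
Bid 17: wins, pays 12, utility 17 - 12 = 5.
The best choice is 14 with utility 6.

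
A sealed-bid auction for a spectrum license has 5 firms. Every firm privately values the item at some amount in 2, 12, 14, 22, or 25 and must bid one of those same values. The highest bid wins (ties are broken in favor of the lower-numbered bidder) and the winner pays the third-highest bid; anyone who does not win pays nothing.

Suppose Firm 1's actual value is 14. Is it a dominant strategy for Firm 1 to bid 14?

Consider the case where Firm 2 bids 2, Firm 3 bids 2, Firm 4 bids 2 and Firm 5 bids 22.
Truthful bid 14: loses, pays 0, utility 0.
Bid 22 instead: wins, pays 2, utility 14 - 2 = 12.
Since 12 > 0, bidding 22 is strictly better here, so truthful bidding is not dominant.

No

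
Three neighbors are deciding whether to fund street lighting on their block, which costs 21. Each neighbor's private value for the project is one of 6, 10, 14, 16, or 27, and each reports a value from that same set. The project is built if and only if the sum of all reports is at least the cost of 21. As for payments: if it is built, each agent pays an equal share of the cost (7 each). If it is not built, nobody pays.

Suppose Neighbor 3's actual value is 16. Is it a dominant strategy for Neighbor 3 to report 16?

Yes

Check each profile of the others' reports and compare truth against every alternative report.
Others report (6, 6): truth gives 9, best alternative gives 9.
Others report (6, 10): truth gives 9, best alternative gives 9.
Others report (6, 14): truth gives 9, best alternative gives 9.
Others report (6, 16): truth gives 9, best alternative gives 9.
Others report (6, 27): truth gives 9, best alternative gives 9.
Others report (10, 6): truth gives 9, best alternative gives 9.
(Remaining 19 profiles checked similarly; truth is weakly best in each.)
In every case the truthful report is at least as good as any alternative, so it is a dominant strategy.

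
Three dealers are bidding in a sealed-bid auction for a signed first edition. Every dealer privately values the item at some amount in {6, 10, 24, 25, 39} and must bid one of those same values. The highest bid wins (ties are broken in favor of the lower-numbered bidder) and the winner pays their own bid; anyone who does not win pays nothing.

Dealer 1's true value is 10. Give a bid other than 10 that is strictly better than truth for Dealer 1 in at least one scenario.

6

Suppose Dealer 2 bids 6 and Dealer 3 bids 6.
Bid 10: wins, pays 10, utility 10 - 10 = 0.
Bid 6: wins, pays 6, utility 10 - 6 = 4.
So bidding 6 beats truth here (4 > 0).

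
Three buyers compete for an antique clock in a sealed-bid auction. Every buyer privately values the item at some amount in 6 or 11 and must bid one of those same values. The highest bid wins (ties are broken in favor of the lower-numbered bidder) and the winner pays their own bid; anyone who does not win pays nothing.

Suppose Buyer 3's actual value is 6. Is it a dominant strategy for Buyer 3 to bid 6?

Yes

Check each profile of the others' bids and compare truth against every alternative bid.
Others bid (6, 6): truth gives 0, best alternative gives -5.
Others bid (6, 11): truth gives 0, best alternative gives 0.
Others bid (11, 6): truth gives 0, best alternative gives 0.
Others bid (11, 11): truth gives 0, best alternative gives 0.
In every case the truthful bid is at least as good as any alternative, so it is a dominant strategy.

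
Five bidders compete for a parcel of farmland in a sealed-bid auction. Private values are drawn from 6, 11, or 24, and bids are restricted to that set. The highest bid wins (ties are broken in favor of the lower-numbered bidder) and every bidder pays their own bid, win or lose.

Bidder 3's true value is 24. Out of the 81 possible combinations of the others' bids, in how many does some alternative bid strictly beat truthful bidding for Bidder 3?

Others bid (6, 6, 6, 6): truth gives 0; bid 11 gives 13 > 0. Violating.
Others bid (6, 6, 6, 11): truth gives 0; bid 11 gives 13 > 0. Violating.
Others bid (6, 6, 11, 6): truth gives 0; bid 11 gives 13 > 0. Violating.
Others bid (6, 6, 11, 11): truth gives 0; bid 11 gives 13 > 0. Violating.
Others bid (6, 6, 6, 24): truth gives 0; no alternative beats it.
Others bid (6, 6, 11, 24): truth gives 0; no alternative beats it.
(Checking all 81 profiles: 49 have a profitable deviation, 32 do not.)

49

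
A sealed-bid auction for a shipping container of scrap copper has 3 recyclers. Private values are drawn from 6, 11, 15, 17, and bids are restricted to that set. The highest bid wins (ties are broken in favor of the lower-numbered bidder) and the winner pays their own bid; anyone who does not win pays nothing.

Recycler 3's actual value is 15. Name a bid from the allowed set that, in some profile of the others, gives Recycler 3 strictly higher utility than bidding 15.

11

Suppose Recycler 1 bids 6 and Recycler 2 bids 6.
Bid 15: wins, pays 15, utility 15 - 15 = 0.
Bid 11: wins, pays 11, utility 15 - 11 = 4.
So bidding 11 beats truth here (4 > 0).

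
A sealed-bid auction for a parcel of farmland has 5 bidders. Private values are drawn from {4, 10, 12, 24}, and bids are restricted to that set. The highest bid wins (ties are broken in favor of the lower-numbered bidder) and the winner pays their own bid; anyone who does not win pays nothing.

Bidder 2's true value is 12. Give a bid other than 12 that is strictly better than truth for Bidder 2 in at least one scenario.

Suppose Bidder 1 bids 4, Bidder 3 bids 4, Bidder 4 bids 4 and Bidder 5 bids 4.
Bid 12: wins, pays 12, utility 12 - 12 = 0.
Bid 10: wins, pays 10, utility 12 - 10 = 2.
So bidding 10 beats truth here (2 > 0).

10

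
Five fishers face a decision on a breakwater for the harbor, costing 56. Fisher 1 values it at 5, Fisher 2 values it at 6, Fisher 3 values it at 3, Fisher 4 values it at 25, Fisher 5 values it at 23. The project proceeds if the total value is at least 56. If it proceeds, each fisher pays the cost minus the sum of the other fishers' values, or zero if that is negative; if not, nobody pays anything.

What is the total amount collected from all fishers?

36

Total value 62 ≥ cost 56, so it is built.
Fisher 1: others sum to 57; max(0, 56 - 57) = 0.
Fisher 2: others sum to 56; max(0, 56 - 56) = 0.
Fisher 3: others sum to 59; max(0, 56 - 59) = 0.
Fisher 4: others sum to 37; max(0, 56 - 37) = 19.
Fisher 5: others sum to 39; max(0, 56 - 39) = 17.
Total collected = 0 + 0 + 0 + 19 + 17 = 36.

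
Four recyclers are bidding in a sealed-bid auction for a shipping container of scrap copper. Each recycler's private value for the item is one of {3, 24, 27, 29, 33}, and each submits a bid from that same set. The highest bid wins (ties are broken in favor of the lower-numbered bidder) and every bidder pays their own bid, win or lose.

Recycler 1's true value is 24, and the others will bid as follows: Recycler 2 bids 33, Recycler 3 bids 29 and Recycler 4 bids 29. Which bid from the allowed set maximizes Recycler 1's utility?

3

Bid 3: loses but pays 3, utility -3.
Bid 24: loses but pays 24, utility -24.
Bid 27: loses but pays 27, utility -27.
Bid 29: loses but pays 29, utility -29.
Bid 33: wins, pays 33, utility 24 - 33 = -9.
The best choice is 3 with utility -3.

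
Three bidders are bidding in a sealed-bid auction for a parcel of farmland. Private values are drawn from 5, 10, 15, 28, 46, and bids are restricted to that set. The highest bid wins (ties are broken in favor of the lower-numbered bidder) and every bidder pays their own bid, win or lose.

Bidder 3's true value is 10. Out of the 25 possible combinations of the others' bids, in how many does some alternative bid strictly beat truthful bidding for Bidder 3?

24

Others bid (5, 10): truth gives -10; bid 5 gives -5 > -10. Violating.
Others bid (5, 15): truth gives -10; bid 5 gives -5 > -10. Violating.
Others bid (5, 28): truth gives -10; bid 5 gives -5 > -10. Violating.
Others bid (5, 46): truth gives -10; bid 5 gives -5 > -10. Violating.
Others bid (5, 5): truth gives 0; no alternative beats it.
(Checking all 25 profiles: 24 have a profitable deviation, 1 does not.)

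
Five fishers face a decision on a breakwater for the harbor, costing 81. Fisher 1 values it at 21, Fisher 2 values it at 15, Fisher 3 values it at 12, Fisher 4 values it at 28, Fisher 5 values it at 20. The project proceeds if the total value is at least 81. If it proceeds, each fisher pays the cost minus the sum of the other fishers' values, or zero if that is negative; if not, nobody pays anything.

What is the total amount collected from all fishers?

24

Total value 96 ≥ cost 81, so it is built.
Fisher 1: others sum to 75; max(0, 81 - 75) = 6.
Fisher 2: others sum to 81; max(0, 81 - 81) = 0.
Fisher 3: others sum to 84; max(0, 81 - 84) = 0.
Fisher 4: others sum to 68; max(0, 81 - 68) = 13.
Fisher 5: others sum to 76; max(0, 81 - 76) = 5.
Total collected = 6 + 0 + 0 + 13 + 5 = 24.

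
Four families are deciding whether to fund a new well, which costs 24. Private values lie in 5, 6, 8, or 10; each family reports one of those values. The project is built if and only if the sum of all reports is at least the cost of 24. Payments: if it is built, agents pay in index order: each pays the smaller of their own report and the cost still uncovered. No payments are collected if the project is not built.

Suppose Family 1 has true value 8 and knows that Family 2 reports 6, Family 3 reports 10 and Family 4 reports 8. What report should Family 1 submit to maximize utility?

Report 5: project built, pays 5, utility 8 - 5 = 3.
Report 6: project built, pays 6, utility 8 - 6 = 2.
Report 8: project built, pays 8, utility 8 - 8 = 0.
Report 10: project built, pays 10, utility 8 - 10 = -2.
The best choice is 5 with utility 3.

5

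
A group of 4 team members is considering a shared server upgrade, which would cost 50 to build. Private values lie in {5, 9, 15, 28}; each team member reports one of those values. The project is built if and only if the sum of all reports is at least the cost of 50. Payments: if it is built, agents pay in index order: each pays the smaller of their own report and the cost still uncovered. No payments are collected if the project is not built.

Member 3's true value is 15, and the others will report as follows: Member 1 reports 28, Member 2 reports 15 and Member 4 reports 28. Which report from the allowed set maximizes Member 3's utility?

Report 5: project built, pays 5, utility 15 - 5 = 10.
Report 9: project built, pays 7, utility 15 - 7 = 8.
Report 15: project built, pays 7, utility 15 - 7 = 8.
Report 28: project built, pays 7, utility 15 - 7 = 8.
The best choice is 5 with utility 10.

5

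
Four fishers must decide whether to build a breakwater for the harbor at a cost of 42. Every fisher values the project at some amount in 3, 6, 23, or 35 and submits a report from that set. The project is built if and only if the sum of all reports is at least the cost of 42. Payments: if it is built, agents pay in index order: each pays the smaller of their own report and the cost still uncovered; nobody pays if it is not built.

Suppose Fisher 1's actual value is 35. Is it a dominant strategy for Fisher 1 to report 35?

No

Consider the case where Fisher 2 reports 3, Fisher 3 reports 3 and Fisher 4 reports 23.
Truthful report 35: project built, pays 35, utility 35 - 35 = 0.
Report 23 instead: project built, pays 23, utility 35 - 23 = 12.
Since 12 > 0, reporting 23 is strictly better here, so truthful reporting is not dominant.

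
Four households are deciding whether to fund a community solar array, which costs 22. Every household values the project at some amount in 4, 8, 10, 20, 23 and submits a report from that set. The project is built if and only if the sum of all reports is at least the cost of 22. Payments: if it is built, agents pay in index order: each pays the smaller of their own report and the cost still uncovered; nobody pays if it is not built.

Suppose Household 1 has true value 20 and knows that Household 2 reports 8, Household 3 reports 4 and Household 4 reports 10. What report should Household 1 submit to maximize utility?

Report 4: project built, pays 4, utility 20 - 4 = 16.
Report 8: project built, pays 8, utility 20 - 8 = 12.
Report 10: project built, pays 10, utility 20 - 10 = 10.
Report 20: project built, pays 20, utility 20 - 20 = 0.
Report 23: project built, pays 22, utility 20 - 22 = -2.
The best choice is 4 with utility 16.

4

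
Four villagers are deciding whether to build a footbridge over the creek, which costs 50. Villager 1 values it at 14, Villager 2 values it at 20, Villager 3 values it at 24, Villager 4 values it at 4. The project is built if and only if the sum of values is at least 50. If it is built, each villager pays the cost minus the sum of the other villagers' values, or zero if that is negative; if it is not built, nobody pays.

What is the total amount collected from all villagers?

22

Total value 62 ≥ cost 50, so it is built.
Villager 1: others sum to 48; max(0, 50 - 48) = 2.
Villager 2: others sum to 42; max(0, 50 - 42) = 8.
Villager 3: others sum to 38; max(0, 50 - 38) = 12.
Villager 4: others sum to 58; max(0, 50 - 58) = 0.
Total collected = 2 + 8 + 12 + 0 = 22.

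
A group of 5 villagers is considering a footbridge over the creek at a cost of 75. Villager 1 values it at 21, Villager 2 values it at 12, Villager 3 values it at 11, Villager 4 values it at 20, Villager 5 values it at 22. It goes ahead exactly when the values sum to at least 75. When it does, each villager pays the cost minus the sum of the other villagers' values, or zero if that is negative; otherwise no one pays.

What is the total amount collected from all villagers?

31

Total value 86 ≥ cost 75, so it is built.
Villager 1: others sum to 65; max(0, 75 - 65) = 10.
Villager 2: others sum to 74; max(0, 75 - 74) = 1.
Villager 3: others sum to 75; max(0, 75 - 75) = 0.
Villager 4: others sum to 66; max(0, 75 - 66) = 9.
Villager 5: others sum to 64; max(0, 75 - 64) = 11.
Total collected = 10 + 1 + 0 + 9 + 11 = 31.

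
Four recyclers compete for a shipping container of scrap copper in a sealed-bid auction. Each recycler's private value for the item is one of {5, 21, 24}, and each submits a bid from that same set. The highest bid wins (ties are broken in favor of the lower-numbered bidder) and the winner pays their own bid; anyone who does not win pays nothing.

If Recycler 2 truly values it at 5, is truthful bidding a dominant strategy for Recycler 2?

Yes

Check each profile of the others' bids and compare truth against every alternative bid.
Others bid (5, 5, 5): truth gives 0, best alternative gives -16.
Others bid (5, 5, 21): truth gives 0, best alternative gives -16.
Others bid (5, 21, 5): truth gives 0, best alternative gives -16.
Others bid (5, 21, 21): truth gives 0, best alternative gives -16.
Others bid (5, 5, 24): truth gives 0, best alternative gives 0.
Others bid (5, 21, 24): truth gives 0, best alternative gives 0.
(Remaining 21 profiles checked similarly; truth is weakly best in each.)
In every case the truthful bid is at least as good as any alternative, so it is a dominant strategy.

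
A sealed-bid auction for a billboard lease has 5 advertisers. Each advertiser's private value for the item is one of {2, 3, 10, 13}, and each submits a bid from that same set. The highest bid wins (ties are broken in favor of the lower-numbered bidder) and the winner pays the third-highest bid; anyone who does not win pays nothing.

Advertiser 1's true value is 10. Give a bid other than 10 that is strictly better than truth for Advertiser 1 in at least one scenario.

13

Suppose Advertiser 2 bids 2, Advertiser 3 bids 2, Advertiser 4 bids 2 and Advertiser 5 bids 13.
Bid 10: loses, pays 0, utility 0.
Bid 13: wins, pays 2, utility 10 - 2 = 8.
So bidding 13 beats truth here (8 > 0).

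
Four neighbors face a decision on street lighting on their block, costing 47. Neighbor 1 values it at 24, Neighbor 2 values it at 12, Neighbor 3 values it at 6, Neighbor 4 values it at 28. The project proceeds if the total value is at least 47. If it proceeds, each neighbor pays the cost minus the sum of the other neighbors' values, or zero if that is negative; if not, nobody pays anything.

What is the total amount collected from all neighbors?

Total value 70 ≥ cost 47, so it is built.
Neighbor 1: others sum to 46; max(0, 47 - 46) = 1.
Neighbor 2: others sum to 58; max(0, 47 - 58) = 0.
Neighbor 3: others sum to 64; max(0, 47 - 64) = 0.
Neighbor 4: others sum to 42; max(0, 47 - 42) = 5.
Total collected = 1 + 0 + 0 + 5 = 6.

6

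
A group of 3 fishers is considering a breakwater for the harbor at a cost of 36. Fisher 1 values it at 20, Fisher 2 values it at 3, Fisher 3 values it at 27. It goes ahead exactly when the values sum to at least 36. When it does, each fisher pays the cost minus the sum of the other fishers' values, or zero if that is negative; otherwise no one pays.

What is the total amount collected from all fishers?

19

Total value 50 ≥ cost 36, so it is built.
Fisher 1: others sum to 30; max(0, 36 - 30) = 6.
Fisher 2: others sum to 47; max(0, 36 - 47) = 0.
Fisher 3: others sum to 23; max(0, 36 - 23) = 13.
Total collected = 6 + 0 + 13 = 19.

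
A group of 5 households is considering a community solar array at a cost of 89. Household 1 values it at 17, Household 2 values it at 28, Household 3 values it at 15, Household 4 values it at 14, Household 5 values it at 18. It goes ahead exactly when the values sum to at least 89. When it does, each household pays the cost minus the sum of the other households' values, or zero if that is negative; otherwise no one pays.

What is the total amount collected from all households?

Total value 92 ≥ cost 89, so it is built.
Household 1: others sum to 75; max(0, 89 - 75) = 14.
Household 2: others sum to 64; max(0, 89 - 64) = 25.
Household 3: others sum to 77; max(0, 89 - 77) = 12.
Household 4: others sum to 78; max(0, 89 - 78) = 11.
Household 5: others sum to 74; max(0, 89 - 74) = 15.
Total collected = 14 + 25 + 12 + 11 + 15 = 77.

77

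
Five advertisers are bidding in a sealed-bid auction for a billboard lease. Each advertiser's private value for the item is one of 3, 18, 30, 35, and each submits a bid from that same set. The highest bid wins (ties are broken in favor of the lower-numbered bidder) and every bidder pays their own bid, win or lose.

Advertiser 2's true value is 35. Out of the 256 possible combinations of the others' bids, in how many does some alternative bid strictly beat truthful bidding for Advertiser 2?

Others bid (3, 3, 3, 3): truth gives 0; bid 18 gives 17 > 0. Violating.
Others bid (3, 3, 3, 18): truth gives 0; bid 18 gives 17 > 0. Violating.
Others bid (3, 3, 3, 30): truth gives 0; bid 30 gives 5 > 0. Violating.
Others bid (3, 3, 18, 3): truth gives 0; bid 18 gives 17 > 0. Violating.
Others bid (3, 3, 3, 35): truth gives 0; no alternative beats it.
Others bid (3, 3, 18, 35): truth gives 0; no alternative beats it.
(Checking all 256 profiles: 118 have a profitable deviation, 138 do not.)

118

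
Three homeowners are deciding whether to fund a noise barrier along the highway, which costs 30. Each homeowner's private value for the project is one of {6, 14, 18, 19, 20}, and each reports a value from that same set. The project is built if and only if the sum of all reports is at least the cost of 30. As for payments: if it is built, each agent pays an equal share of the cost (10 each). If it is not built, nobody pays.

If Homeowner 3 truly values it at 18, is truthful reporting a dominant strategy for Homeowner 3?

Yes

Check each profile of the others' reports and compare truth against every alternative report.
Others report (6, 6): truth gives 8, best alternative gives 8.
Others report (6, 14): truth gives 8, best alternative gives 8.
Others report (6, 18): truth gives 8, best alternative gives 8.
Others report (6, 19): truth gives 8, best alternative gives 8.
Others report (6, 20): truth gives 8, best alternative gives 8.
Others report (14, 6): truth gives 8, best alternative gives 8.
(Remaining 19 profiles checked similarly; truth is weakly best in each.)
In every case the truthful report is at least as good as any alternative, so it is a dominant strategy.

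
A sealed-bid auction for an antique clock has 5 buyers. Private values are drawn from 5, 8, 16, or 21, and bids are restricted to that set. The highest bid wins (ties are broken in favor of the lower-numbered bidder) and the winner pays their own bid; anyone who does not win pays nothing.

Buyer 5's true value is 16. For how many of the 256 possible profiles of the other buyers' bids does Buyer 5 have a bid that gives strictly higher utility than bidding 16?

Others bid (5, 5, 5, 5): truth gives 0; bid 8 gives 8 > 0. Violating.
Others bid (5, 5, 5, 8): truth gives 0; no alternative beats it.
Others bid (5, 5, 5, 16): truth gives 0; no alternative beats it.
(Checking all 256 profiles: 1 has a profitable deviation, 255 do not.)

1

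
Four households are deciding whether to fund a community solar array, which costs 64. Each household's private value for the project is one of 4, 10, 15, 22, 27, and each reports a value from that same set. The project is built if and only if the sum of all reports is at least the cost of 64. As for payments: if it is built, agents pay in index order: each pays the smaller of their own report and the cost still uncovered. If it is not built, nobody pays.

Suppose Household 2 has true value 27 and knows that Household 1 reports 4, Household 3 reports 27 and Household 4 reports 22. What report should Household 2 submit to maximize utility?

15

Report 4: project not built, utility 0.
Report 10: project not built, utility 0.
Report 15: project built, pays 15, utility 27 - 15 = 12.
Report 22: project built, pays 22, utility 27 - 22 = 5.
Report 27: project built, pays 27, utility 27 - 27 = 0.
The best choice is 15 with utility 12.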